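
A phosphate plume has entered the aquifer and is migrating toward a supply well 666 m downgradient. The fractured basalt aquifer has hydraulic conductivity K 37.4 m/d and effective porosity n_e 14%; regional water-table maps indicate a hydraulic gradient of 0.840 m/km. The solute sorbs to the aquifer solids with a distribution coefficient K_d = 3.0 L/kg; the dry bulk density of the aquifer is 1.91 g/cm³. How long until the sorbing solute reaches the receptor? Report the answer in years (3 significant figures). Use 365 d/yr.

341 years

Darcy flux q = K·i = 37.4 × 8.4e-4 = 0.03142 m/d
Seepage velocity v = q / n = 0.03142 / 0.14 = 0.2244 m/d
Retardation R = 1 + ρ_b·K_d/n = 1 + 1.91×3.0/0.14 = 41.93
Contaminant velocity v_c = v/R = 0.2244/41.93 = 0.005352 m/d
t = L/v_c = 666/0.005352 = 124400 d
   = 124400/365 = 341 yr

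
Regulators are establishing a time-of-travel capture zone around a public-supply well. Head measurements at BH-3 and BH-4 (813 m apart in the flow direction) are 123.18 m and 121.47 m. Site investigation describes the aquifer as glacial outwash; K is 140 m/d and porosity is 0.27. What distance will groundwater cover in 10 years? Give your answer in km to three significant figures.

Hydraulic gradient i = (123.18 − 121.47) / 813 = 1.71 / 813 = 0.002103
Darcy flux q = K·i = 140 × 0.002103 = 0.2945 m/d
v = Ki/n = 140·0.002103/0.27 = 1.091 m/d
T = 10 yr × 365 = 3650 d
L = v × T = 1.091 × 3650 = 3981 m
   = 3.98 km

3.98 km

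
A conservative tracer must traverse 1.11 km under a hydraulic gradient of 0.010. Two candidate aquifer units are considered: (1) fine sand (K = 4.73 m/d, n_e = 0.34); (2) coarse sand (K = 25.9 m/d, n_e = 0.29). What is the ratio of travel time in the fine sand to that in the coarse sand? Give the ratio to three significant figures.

Unit 1 (fine sand): v = 4.73×0.010/0.34 = 0.1391 m/d, t = 1110/0.1391 = 7979 d
Unit 2 (coarse sand): v = 25.9×0.010/0.29 = 0.8931 m/d, t = 1110/0.8931 = 1243 d
t(fine sand) / t(coarse sand) = 7979/1243 = 6.42

6.42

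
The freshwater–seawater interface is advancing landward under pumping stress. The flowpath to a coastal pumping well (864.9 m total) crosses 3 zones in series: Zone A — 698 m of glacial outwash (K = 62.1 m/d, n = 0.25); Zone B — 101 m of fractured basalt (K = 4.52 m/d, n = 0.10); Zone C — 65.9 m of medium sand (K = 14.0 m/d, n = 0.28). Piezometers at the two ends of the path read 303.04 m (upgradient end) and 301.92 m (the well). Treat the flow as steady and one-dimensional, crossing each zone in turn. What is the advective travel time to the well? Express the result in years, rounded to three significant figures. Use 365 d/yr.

Total head drop ΔH = 303.04 − 301.92 = 1.12 m
Continuity: the same q passes through each zone, so ΔH = q·Σ(L_j/K_j) — the zones act as resistances in series.
Σ(L/K) = 698/62.1 + 101/4.52 + 65.9/14.0 = 11.24 + 22.35 + 4.707 = 38.29 d
q = ΔH / Σ(L/K) = 1.12 / 38.29 = 0.02925 m/d (same in every zone)
Zone A: v = q/n = 0.02925/0.25 = 0.1170 m/d → t_A = 698/0.1170 = 5966 d
Zone B: v = q/n = 0.02925/0.10 = 0.2925 m/d → t_B = 101/0.2925 = 345.3 d
Zone C: v = q/n = 0.02925/0.28 = 0.1045 m/d → t_C = 65.9/0.1045 = 630.9 d
Total t = 5966 + 345.3 + 630.9 = 6942 d
   = 6942 / 365 = 19.0 yr

19.0 years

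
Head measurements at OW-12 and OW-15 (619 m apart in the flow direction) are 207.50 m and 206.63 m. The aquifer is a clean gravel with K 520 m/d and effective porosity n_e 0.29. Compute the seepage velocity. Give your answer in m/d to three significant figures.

Hydraulic gradient i = (207.50 − 206.63) / 619 = 0.87 / 619 = 0.001405
Darcy flux q = K·i = 520 × 0.001405 = 0.7309 m/d
Average linear velocity = 0.7309 / 0.29 = 2.520 m/d

2.52 m/d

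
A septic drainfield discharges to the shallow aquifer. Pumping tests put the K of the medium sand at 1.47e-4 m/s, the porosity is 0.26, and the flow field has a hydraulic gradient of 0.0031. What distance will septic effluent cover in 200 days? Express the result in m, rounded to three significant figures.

30.3 m

K = 1.47e-4 m/s × 86400 s/d = 12.70 m/d
Specific discharge q = 12.70 × 0.0031 = 0.03937 m/d
v_s = q/n_e = 0.03937/0.26 = 0.1514 m/d
L = v × T = 0.1514 × 200 = 30.29 m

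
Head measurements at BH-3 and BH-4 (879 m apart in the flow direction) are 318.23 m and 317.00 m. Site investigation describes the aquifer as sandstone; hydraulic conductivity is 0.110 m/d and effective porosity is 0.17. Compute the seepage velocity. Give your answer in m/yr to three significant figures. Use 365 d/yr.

0.330 m/yr

Hydraulic gradient i = (318.23 − 317.00) / 879 = 1.23 / 879 = 0.001399
Darcy flux q = K·i = 0.110 × 0.001399 = 1.539e-4 m/d
Seepage velocity v = q / n = 1.539e-4 / 0.17 = 9.054e-4 m/d
   = 9.054e-4 × 365 = 0.330 m/yr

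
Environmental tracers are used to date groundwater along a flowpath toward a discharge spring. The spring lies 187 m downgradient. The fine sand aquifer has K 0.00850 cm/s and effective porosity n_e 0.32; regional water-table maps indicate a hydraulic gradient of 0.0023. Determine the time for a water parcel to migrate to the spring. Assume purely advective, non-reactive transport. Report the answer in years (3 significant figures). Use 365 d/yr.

K = 0.00850 cm/s × 864 = 7.344 m/d
Specific discharge q = 7.344 × 0.0023 = 0.01689 m/d
Seepage velocity v = q / n = 0.01689 / 0.32 = 0.05279 m/d
t = L / v = 187 / 0.05279 = 3543 d
   = 3543 / 365 = 9.71 yr

9.71 years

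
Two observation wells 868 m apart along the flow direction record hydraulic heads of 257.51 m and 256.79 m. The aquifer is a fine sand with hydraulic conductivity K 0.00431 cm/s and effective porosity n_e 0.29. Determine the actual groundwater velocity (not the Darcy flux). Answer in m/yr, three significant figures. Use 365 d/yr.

3.89 m/yr

Hydraulic gradient i = (257.51 − 256.79) / 868 = 0.72 / 868 = 8.295e-4
K = 0.00431 cm/s × 864 = 3.724 m/d
Specific discharge q = 3.724 × 8.295e-4 = 0.003089 m/d
v_s = q/n_e = 0.003089/0.29 = 0.01065 m/d
   = 0.01065 × 365 = 3.89 m/yr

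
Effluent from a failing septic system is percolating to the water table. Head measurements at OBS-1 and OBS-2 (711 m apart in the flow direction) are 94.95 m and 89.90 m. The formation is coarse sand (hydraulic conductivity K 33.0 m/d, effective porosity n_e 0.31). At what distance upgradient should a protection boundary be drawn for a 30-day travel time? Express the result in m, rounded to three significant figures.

22.7 m

Hydraulic gradient i = (94.95 − 89.90) / 711 = 5.05 / 711 = 0.007103
Specific discharge q = 33.0 × 0.007103 = 0.2344 m/d
Seepage velocity v = q / n = 0.2344 / 0.31 = 0.7561 m/d
L = v × T = 0.7561 × 30 = 22.68 m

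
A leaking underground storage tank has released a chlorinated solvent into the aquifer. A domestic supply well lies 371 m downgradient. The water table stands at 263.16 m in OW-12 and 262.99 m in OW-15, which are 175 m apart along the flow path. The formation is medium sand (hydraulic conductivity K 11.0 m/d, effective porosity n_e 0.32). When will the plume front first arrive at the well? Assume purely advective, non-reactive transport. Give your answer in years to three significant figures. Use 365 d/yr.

Hydraulic gradient i = (263.16 − 262.99) / 175 = 0.17 / 175 = 9.714e-4
q = Ki = 11.0 × 9.714e-4 = 0.01069 m/d
Average linear velocity = 0.01069 / 0.32 = 0.03339 m/d
t = L / v = 371 / 0.03339 = 11110 d
   = 11110 / 365 = 30.4 yr

30.4 years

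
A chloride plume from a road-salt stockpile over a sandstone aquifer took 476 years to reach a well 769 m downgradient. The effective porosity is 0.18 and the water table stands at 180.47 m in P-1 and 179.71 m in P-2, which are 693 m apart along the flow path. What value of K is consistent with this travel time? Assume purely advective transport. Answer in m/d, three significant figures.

Hydraulic gradient i = (180.47 − 179.71) / 693 = 0.76 / 693 = 0.001097
t = 476 years = 173700 d
v = L / t = 769 / 173700 = 0.004426 m/d
K = v · n / i = 0.004426 × 0.18 / 0.001097 = 0.726 m/d

0.726 m/d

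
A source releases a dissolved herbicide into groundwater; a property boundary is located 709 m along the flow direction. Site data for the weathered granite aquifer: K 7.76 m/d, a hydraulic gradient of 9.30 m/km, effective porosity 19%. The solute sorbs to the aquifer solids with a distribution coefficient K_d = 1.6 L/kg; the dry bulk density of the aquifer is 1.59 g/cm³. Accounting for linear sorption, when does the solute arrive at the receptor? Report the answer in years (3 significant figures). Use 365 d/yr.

73.6 years

q = Ki = 7.76 × 0.0093 = 0.07217 m/d
v = Ki/n = 7.76·0.0093/0.19 = 0.3798 m/d
Retardation R = 1 + ρ_b·K_d/n = 1 + 1.59×1.6/0.19 = 14.39
Contaminant velocity v_c = v/R = 0.3798/14.39 = 0.02640 m/d
t = L/v_c = 709/0.02640 = 26860 d
   = 26860/365 = 73.6 yr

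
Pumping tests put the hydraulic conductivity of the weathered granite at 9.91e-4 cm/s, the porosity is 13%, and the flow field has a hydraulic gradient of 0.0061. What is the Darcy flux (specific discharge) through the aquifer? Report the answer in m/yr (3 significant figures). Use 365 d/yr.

K = 9.91e-4 cm/s × 864 = 0.8562 m/d
q = Ki = 0.8562 × 0.0061 = 0.005223 m/d
   = 0.005223 × 365 = 1.91 m/yr

1.91 m/yr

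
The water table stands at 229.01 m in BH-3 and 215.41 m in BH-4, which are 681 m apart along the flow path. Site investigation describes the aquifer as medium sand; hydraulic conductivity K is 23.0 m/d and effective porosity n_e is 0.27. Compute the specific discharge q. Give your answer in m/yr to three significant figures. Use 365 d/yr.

Hydraulic gradient i = (229.01 − 215.41) / 681 = 13.60 / 681 = 0.01997
Darcy flux q = K·i = 23.0 × 0.01997 = 0.4593 m/d
   = 0.4593 × 365 = 168 m/yr

168 m/yr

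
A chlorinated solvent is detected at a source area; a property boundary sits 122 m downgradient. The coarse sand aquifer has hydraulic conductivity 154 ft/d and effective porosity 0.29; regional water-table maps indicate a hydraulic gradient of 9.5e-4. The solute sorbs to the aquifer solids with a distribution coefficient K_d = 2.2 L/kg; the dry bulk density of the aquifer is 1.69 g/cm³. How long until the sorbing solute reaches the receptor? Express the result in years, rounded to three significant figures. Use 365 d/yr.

30.0 years

K = 154 ft/d × 0.3048 = 46.94 m/d
Specific discharge q = 46.94 × 9.5e-4 = 0.04459 m/d
v_s = q/n_e = 0.04459/0.29 = 0.1538 m/d
Retardation R = 1 + ρ_b·K_d/n = 1 + 1.69×2.2/0.29 = 13.82
Contaminant velocity v_c = v/R = 0.1538/13.82 = 0.01113 m/d
t = L/v_c = 122/0.01113 = 10970 d
   = 10970/365 = 30.0 yr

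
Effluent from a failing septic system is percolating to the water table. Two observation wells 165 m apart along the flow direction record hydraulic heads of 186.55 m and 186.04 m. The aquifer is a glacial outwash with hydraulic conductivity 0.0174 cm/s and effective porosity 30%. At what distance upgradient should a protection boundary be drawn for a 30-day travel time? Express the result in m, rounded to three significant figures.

4.65 m

Hydraulic gradient i = (186.55 − 186.04) / 165 = 0.51 / 165 = 0.003091
K = 0.0174 cm/s × 864 = 15.03 m/d
Specific discharge q = 15.03 × 0.003091 = 0.04647 m/d
Average linear velocity = 0.04647 / 0.30 = 0.1549 m/d
L = v × T = 0.1549 × 30 = 4.647 m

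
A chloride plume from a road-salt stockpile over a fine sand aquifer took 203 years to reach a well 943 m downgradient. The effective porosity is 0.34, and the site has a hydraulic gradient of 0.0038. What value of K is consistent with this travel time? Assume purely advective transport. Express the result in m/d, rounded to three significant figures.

1.14 m/d

t = 203 years = 74100 d
v = L / t = 943 / 74100 = 0.01273 m/d
K = v · n / i = 0.01273 × 0.34 / 0.0038 = 1.14 m/d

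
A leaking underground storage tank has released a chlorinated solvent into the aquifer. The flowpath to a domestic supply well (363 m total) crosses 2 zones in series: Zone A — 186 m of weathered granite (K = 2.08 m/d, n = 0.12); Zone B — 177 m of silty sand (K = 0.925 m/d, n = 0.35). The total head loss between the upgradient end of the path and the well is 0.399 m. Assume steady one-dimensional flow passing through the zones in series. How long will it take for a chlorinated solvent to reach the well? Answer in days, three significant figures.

59300 days

Steady 1-D flow in series ⇒ the Darcy flux q is identical in every zone and the zone head losses add (resistances L/K in series).
Σ(L/K) = 186/2.08 + 177/0.925 = 89.42 + 191.4 = 280.8 d
q = ΔH / Σ(L/K) = 0.399 / 280.8 = 0.001421 m/d (same in every zone)
Zone A: v = q/n = 0.001421/0.12 = 0.01184 m/d → t_A = 186/0.01184 = 15710 d
Zone B: v = q/n = 0.001421/0.35 = 0.004060 m/d → t_B = 177/0.004060 = 43590 d
Total t = 15710 + 43590 = 59300 d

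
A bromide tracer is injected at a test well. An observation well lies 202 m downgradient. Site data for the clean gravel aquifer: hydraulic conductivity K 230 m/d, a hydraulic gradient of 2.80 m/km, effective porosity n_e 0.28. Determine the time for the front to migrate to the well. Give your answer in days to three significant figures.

87.8 days

Specific discharge q = 230 × 0.0028 = 0.6440 m/d
v_s = q/n_e = 0.6440/0.28 = 2.300 m/d
t = L / v = 202 / 2.300 = 87.83 d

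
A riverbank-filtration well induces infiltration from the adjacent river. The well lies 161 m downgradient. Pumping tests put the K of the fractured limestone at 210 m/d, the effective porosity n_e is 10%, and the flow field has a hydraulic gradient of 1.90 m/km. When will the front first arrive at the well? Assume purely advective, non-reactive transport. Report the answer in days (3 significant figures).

40.4 days

Darcy flux q = K·i = 210 × 0.0019 = 0.3990 m/d
v_s = q/n_e = 0.3990/0.10 = 3.990 m/d
t = L / v = 161 / 3.990 = 40.35 d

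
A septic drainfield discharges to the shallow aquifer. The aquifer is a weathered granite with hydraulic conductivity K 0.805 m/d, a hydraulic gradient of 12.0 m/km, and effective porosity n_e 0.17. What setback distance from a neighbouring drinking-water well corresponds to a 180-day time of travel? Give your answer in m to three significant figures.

10.2 m

Specific discharge q = 0.805 × 0.012 = 0.009660 m/d
Seepage velocity v = q / n = 0.009660 / 0.17 = 0.05682 m/d
L = v × T = 0.05682 × 180 = 10.23 m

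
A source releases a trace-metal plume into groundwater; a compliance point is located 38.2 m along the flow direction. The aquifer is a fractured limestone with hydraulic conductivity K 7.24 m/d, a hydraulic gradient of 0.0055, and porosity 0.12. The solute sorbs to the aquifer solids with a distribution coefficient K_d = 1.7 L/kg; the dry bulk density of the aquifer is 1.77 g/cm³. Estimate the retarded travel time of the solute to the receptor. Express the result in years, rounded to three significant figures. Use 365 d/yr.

8.22 years

q = Ki = 7.24 × 0.0055 = 0.03982 m/d
v = Ki/n = 7.24·0.0055/0.12 = 0.3318 m/d
Retardation R = 1 + ρ_b·K_d/n = 1 + 1.77×1.7/0.12 = 26.08
Contaminant velocity v_c = v/R = 0.3318/26.08 = 0.01273 m/d
t = L/v_c = 38.2/0.01273 = 3002 d
   = 3002/365 = 8.22 yr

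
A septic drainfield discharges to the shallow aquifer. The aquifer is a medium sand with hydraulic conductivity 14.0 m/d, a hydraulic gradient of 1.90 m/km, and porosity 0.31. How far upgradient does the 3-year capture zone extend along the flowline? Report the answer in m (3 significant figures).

94.0 m

Darcy flux q = K·i = 14.0 × 0.0019 = 0.02660 m/d
Average linear velocity = 0.02660 / 0.31 = 0.08581 m/d
T = 3 yr × 365 = 1095 d
L = v × T = 0.08581 × 1095 = 93.96 m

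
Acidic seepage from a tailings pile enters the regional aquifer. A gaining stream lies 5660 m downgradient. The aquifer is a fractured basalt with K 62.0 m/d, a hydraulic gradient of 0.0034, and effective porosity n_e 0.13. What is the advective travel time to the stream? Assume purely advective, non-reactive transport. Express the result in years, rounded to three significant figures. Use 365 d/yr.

Specific discharge q = 62.0 × 0.0034 = 0.2108 m/d
Average linear velocity = 0.2108 / 0.13 = 1.622 m/d
t = L / v = 5660 / 1.622 = 3491 d
   = 3491 / 365 = 9.56 yr

9.56 years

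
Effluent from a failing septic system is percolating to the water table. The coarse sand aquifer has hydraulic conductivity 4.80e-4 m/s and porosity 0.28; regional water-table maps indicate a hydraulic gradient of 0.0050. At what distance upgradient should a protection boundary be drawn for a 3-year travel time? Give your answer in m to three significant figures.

811 m

K = 4.80e-4 m/s × 86400 s/d = 41.47 m/d
Darcy flux q = K·i = 41.47 × 0.0050 = 0.2074 m/d
Seepage velocity v = q / n = 0.2074 / 0.28 = 0.7406 m/d
T = 3 yr × 365 = 1095 d
L = v × T = 0.7406 × 1095 = 810.9 m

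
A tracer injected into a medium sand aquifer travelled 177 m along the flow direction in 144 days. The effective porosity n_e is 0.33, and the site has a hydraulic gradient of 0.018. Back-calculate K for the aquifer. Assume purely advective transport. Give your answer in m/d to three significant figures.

22.5 m/d

v = L / t = 177 / 144 = 1.229 m/d
K = v · n / i = 1.229 × 0.33 / 0.018 = 22.5 m/d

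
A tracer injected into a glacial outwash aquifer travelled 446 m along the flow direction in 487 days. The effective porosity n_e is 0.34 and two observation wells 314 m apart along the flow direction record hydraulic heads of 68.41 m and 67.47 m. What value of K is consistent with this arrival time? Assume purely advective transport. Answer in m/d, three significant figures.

Hydraulic gradient i = (68.41 − 67.47) / 314 = 0.94 / 314 = 0.002994
v = L / t = 446 / 487 = 0.9158 m/d
K = v · n / i = 0.9158 × 0.34 / 0.002994 = 104 m/d

104 m/d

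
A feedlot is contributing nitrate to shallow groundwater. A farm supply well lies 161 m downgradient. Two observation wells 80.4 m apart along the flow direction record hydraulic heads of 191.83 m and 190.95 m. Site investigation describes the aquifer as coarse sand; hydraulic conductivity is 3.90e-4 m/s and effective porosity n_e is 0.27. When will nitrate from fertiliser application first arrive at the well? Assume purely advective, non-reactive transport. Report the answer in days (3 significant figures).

118 days

Hydraulic gradient i = (191.83 − 190.95) / 80.4 = 0.88 / 80.4 = 0.01095
K = 3.90e-4 m/s × 86400 s/d = 33.70 m/d
q = Ki = 33.70 × 0.01095 = 0.3688 m/d
v_s = q/n_e = 0.3688/0.27 = 1.366 m/d
t = L / v = 161 / 1.366 = 117.9 d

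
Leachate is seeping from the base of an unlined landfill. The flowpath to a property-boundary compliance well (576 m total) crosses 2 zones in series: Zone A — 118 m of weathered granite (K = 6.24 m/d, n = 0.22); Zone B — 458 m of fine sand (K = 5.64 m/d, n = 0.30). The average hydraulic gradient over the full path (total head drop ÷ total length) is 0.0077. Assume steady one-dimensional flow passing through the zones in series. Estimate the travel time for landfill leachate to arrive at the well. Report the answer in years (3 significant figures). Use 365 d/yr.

10.1 years

Continuity: the same q passes through each zone, so ΔH = q·Σ(L_j/K_j) — the zones act as resistances in series.
Σ(L/K) = 118/6.24 + 458/5.64 = 18.91 + 81.21 = 100.1 d
K_eq = L_total / Σ(L/K) = 576 / 100.1 = 5.753 m/d
q = K_eq · i = 5.753 × 0.0077 = 0.04430 m/d (same in every zone)
Zone A: v = q/n = 0.04430/0.22 = 0.2014 m/d → t_A = 118/0.2014 = 586.0 d
Zone B: v = q/n = 0.04430/0.30 = 0.1477 m/d → t_B = 458/0.1477 = 3102 d
Total t = 586.0 + 3102 = 3688 d
   = 3688 / 365 = 10.1 yr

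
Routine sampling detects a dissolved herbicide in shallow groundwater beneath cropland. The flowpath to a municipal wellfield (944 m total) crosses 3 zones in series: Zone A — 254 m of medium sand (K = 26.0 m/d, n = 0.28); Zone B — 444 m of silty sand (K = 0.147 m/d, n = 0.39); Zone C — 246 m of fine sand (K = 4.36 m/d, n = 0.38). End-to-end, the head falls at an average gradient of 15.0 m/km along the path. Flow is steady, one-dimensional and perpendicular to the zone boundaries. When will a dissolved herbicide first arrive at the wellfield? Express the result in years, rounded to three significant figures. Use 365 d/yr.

202 years

Steady 1-D flow in series ⇒ the Darcy flux q is identical in every zone and the zone head losses add (resistances L/K in series).
Σ(L/K) = 254/26.0 + 444/0.147 + 246/4.36 = 9.769 + 3020 + 56.42 = 3087 d
K_eq = L_total / Σ(L/K) = 944 / 3087 = 0.3058 m/d
q = K_eq · i = 0.3058 × 0.015 = 0.004588 m/d (same in every zone)
Zone A: v = q/n = 0.004588/0.28 = 0.01638 m/d → t_A = 254/0.01638 = 15500 d
Zone B: v = q/n = 0.004588/0.39 = 0.01176 m/d → t_B = 444/0.01176 = 37750 d
Zone C: v = q/n = 0.004588/0.38 = 0.01207 m/d → t_C = 246/0.01207 = 20380 d
Total t = 15500 + 37750 + 20380 = 73620 d
   = 73620 / 365 = 202 yr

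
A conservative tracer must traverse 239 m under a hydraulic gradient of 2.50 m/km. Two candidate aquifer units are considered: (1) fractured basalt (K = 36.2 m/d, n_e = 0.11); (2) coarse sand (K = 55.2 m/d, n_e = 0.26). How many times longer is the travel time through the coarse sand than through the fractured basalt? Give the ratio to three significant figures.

Unit 1 (fractured basalt): v = 36.2×0.0025/0.11 = 0.8227 m/d, t = 239/0.8227 = 290.5 d
Unit 2 (coarse sand): v = 55.2×0.0025/0.26 = 0.5308 m/d, t = 239/0.5308 = 450.3 d
t(coarse sand) / t(fractured basalt) = 450.3/290.5 = 1.55

1.55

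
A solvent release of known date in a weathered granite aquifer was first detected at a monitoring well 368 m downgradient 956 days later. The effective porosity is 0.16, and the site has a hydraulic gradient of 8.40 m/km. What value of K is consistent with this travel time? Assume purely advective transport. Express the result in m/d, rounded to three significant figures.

7.33 m/d

v = L / t = 368 / 956 = 0.3849 m/d
K = v · n / i = 0.3849 × 0.16 / 0.0084 = 7.33 m/d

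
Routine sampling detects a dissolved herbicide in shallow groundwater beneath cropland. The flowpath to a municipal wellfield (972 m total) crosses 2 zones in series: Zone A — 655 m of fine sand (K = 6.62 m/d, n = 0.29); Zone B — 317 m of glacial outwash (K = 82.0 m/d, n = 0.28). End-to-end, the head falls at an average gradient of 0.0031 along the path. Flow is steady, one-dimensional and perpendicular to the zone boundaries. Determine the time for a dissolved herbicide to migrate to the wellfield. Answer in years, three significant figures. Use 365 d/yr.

For zones in series the flux q is common to all zones; the equivalent conductivity is the harmonic (thickness-weighted) mean, K_eq = L_total / Σ(L_j/K_j).
Σ(L/K) = 655/6.62 + 317/82.0 = 98.94 + 3.866 = 102.8 d
K_eq = L_total / Σ(L/K) = 972 / 102.8 = 9.454 m/d
q = K_eq · i = 9.454 × 0.0031 = 0.02931 m/d (same in every zone)
Zone A: v = q/n = 0.02931/0.29 = 0.1011 m/d → t_A = 655/0.1011 = 6481 d
Zone B: v = q/n = 0.02931/0.28 = 0.1047 m/d → t_B = 317/0.1047 = 3028 d
Total t = 6481 + 3028 = 9509 d
   = 9509 / 365 = 26.1 yr

26.1 years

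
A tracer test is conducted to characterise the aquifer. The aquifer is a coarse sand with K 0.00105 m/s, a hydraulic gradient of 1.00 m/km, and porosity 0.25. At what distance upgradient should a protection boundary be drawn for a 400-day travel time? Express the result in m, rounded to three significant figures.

145 m

K = 0.00105 m/s × 86400 s/d = 90.72 m/d
q = Ki = 90.72 × 0.0010 = 0.09072 m/d
v = Ki/n = 90.72·0.0010/0.25 = 0.3629 m/d
L = v × T = 0.3629 × 400 = 145.2 m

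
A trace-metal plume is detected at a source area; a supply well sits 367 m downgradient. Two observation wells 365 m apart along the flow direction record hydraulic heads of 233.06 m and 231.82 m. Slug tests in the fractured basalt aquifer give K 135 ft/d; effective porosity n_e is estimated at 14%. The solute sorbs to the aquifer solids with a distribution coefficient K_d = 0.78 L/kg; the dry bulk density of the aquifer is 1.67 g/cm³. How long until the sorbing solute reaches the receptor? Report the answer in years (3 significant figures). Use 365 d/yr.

10.4 years

Hydraulic gradient i = (233.06 − 231.82) / 365 = 1.24 / 365 = 0.003397
K = 135 ft/d × 0.3048 = 41.15 m/d
Darcy flux q = K·i = 41.15 × 0.003397 = 0.1398 m/d
v_s = q/n_e = 0.1398/0.14 = 0.9985 m/d
Retardation R = 1 + ρ_b·K_d/n = 1 + 1.67×0.78/0.14 = 10.30
Contaminant velocity v_c = v/R = 0.9985/10.30 = 0.09690 m/d
t = L/v_c = 367/0.09690 = 3787 d
   = 3787/365 = 10.4 yr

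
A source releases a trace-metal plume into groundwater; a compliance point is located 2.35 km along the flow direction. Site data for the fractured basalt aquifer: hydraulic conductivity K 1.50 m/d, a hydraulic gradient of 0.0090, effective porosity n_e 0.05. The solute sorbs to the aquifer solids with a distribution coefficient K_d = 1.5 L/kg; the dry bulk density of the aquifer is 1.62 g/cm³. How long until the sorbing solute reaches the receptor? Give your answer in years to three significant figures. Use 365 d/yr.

1180 years

q = Ki = 1.50 × 0.0090 = 0.01350 m/d
v = Ki/n = 1.50·0.0090/0.05 = 0.2700 m/d
Retardation R = 1 + ρ_b·K_d/n = 1 + 1.62×1.5/0.05 = 49.60
Contaminant velocity v_c = v/R = 0.2700/49.60 = 0.005444 m/d
L = 2.35 km = 2350 m
t = L/v_c = 2350/0.005444 = 431700 d
   = 431700/365 = 1180 yr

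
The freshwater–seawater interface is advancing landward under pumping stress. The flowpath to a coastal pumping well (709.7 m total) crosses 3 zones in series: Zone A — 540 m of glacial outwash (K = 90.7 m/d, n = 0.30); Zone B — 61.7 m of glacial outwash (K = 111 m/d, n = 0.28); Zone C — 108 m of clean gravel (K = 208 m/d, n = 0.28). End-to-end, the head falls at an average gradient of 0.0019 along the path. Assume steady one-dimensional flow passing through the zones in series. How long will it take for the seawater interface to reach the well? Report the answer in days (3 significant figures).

1090 days

Continuity: the same q passes through each zone, so ΔH = q·Σ(L_j/K_j) — the zones act as resistances in series.
Σ(L/K) = 540/90.7 + 61.7/111 + 108/208 = 5.954 + 0.5559 + 0.5192 = 7.029 d
K_eq = L_total / Σ(L/K) = 709.7 / 7.029 = 101.0 m/d
q = K_eq · i = 101.0 × 0.0019 = 0.1918 m/d (same in every zone)
Zone A: v = q/n = 0.1918/0.30 = 0.6395 m/d → t_A = 540/0.6395 = 844.4 d
Zone B: v = q/n = 0.1918/0.28 = 0.6852 m/d → t_B = 61.7/0.6852 = 90.05 d
Zone C: v = q/n = 0.1918/0.28 = 0.6852 m/d → t_C = 108/0.6852 = 157.6 d
Total t = 844.4 + 90.05 + 157.6 = 1092 d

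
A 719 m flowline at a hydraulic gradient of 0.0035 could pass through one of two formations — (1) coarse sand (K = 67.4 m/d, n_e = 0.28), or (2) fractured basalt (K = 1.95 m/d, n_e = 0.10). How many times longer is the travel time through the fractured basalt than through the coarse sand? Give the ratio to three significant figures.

Unit 1 (coarse sand): v = 67.4×0.0035/0.28 = 0.8425 m/d, t = 719/0.8425 = 853.4 d
Unit 2 (fractured basalt): v = 1.95×0.0035/0.10 = 0.06825 m/d, t = 719/0.06825 = 10530 d
t(fractured basalt) / t(coarse sand) = 10530/853.4 = 12.3

12.3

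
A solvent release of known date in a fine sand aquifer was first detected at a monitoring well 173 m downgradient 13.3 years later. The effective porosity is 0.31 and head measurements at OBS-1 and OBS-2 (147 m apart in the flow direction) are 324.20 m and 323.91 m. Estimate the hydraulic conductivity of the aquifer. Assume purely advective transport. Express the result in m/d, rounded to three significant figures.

Hydraulic gradient i = (324.20 − 323.91) / 147 = 0.29 / 147 = 0.001973
t = 13.3 years = 4855 d
v = L / t = 173 / 4855 = 0.03564 m/d
K = v · n / i = 0.03564 × 0.31 / 0.001973 = 5.60 m/d

5.60 m/d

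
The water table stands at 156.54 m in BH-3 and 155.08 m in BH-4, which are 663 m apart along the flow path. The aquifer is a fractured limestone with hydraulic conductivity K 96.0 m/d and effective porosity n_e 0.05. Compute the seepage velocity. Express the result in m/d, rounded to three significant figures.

Hydraulic gradient i = (156.54 − 155.08) / 663 = 1.46 / 663 = 0.002202
Darcy flux q = K·i = 96.0 × 0.002202 = 0.2114 m/d
v = Ki/n = 96.0·0.002202/0.05 = 4.228 m/d

4.23 m/d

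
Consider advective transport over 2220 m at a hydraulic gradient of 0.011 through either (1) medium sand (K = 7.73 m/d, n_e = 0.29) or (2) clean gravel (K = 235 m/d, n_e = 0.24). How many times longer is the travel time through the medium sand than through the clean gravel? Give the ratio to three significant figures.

36.7

Unit 1 (medium sand): v = 7.73×0.011/0.29 = 0.2932 m/d, t = 2220/0.2932 = 7571 d
Unit 2 (clean gravel): v = 235×0.011/0.24 = 10.77 m/d, t = 2220/10.77 = 206.1 d
t(medium sand) / t(clean gravel) = 7571/206.1 = 36.7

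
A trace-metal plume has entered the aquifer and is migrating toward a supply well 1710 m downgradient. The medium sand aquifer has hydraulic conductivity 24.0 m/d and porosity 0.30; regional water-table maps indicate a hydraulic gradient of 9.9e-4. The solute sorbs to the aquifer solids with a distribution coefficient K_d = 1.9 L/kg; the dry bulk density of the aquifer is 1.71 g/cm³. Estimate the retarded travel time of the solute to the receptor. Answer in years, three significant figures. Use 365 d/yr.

Darcy flux q = K·i = 24.0 × 9.9e-4 = 0.02376 m/d
Seepage velocity v = q / n = 0.02376 / 0.30 = 0.07920 m/d
Retardation R = 1 + ρ_b·K_d/n = 1 + 1.71×1.9/0.30 = 11.83
Contaminant velocity v_c = v/R = 0.07920/11.83 = 0.006695 m/d
t = L/v_c = 1710/0.006695 = 255400 d
   = 255400/365 = 700 yr

700 years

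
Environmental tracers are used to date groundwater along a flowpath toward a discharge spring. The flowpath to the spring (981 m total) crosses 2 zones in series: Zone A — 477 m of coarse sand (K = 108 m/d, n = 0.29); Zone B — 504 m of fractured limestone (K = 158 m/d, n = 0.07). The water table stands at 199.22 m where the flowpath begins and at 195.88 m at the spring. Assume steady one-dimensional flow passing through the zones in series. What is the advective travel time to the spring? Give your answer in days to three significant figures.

395 days

Total head drop ΔH = 199.22 − 195.88 = 3.34 m
Steady 1-D flow in series ⇒ the Darcy flux q is identical in every zone and the zone head losses add (resistances L/K in series).
Σ(L/K) = 477/108 + 504/158 = 4.417 + 3.190 = 7.607 d
q = ΔH / Σ(L/K) = 3.34 / 7.607 = 0.4391 m/d (same in every zone)
Zone A: v = q/n = 0.4391/0.29 = 1.514 m/d → t_A = 477/1.514 = 315.0 d
Zone B: v = q/n = 0.4391/0.07 = 6.273 m/d → t_B = 504/6.273 = 80.35 d
Total t = 315.0 + 80.35 = 395.4 d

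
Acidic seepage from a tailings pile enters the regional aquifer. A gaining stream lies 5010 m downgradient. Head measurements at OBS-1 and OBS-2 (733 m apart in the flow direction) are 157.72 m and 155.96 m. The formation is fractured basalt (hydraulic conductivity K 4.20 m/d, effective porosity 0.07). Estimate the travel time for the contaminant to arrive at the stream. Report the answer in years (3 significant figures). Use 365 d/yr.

95.3 years

Hydraulic gradient i = (157.72 − 155.96) / 733 = 1.76 / 733 = 0.002401
Darcy flux q = K·i = 4.20 × 0.002401 = 0.01008 m/d
Average linear velocity = 0.01008 / 0.07 = 0.1441 m/d
t = L / v = 5010 / 0.1441 = 34780 d
   = 34780 / 365 = 95.3 yr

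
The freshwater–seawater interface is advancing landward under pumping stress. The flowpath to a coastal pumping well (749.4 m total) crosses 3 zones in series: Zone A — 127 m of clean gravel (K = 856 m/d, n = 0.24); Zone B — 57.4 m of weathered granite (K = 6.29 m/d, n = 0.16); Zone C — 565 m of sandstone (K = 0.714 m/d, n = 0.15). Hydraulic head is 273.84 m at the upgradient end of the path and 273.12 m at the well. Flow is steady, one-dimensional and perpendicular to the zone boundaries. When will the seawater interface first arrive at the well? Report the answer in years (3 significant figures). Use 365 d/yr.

Total head drop ΔH = 273.84 − 273.12 = 0.72 m
Continuity: the same q passes through each zone, so ΔH = q·Σ(L_j/K_j) — the zones act as resistances in series.
Σ(L/K) = 127/856 + 57.4/6.29 + 565/0.714 = 0.1484 + 9.126 + 791.3 = 800.6 d
q = ΔH / Σ(L/K) = 0.72 / 800.6 = 8.993e-4 m/d (same in every zone)
Zone A: v = q/n = 8.993e-4/0.24 = 0.003747 m/d → t_A = 127/0.003747 = 33890 d
Zone B: v = q/n = 8.993e-4/0.16 = 0.005621 m/d → t_B = 57.4/0.005621 = 10210 d
Zone C: v = q/n = 8.993e-4/0.15 = 0.005996 m/d → t_C = 565/0.005996 = 94240 d
Total t = 33890 + 10210 + 94240 = 138300 d
   = 138300 / 365 = 379 yr

379 years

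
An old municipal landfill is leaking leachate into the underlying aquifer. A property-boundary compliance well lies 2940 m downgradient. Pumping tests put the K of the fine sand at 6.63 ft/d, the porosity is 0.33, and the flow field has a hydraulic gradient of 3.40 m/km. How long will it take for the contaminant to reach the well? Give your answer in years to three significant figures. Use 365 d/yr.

K = 6.63 ft/d × 0.3048 = 2.021 m/d
q = Ki = 2.021 × 0.0034 = 0.006871 m/d
v_s = q/n_e = 0.006871/0.33 = 0.02082 m/d
t = L / v = 2940 / 0.02082 = 141200 d
   = 141200 / 365 = 387 yr

387 years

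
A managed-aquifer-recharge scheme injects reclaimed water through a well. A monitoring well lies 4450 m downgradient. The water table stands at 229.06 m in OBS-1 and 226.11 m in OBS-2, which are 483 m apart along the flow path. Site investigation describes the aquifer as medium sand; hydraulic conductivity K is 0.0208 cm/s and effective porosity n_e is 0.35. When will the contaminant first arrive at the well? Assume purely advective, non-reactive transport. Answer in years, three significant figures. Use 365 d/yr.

38.9 years

Hydraulic gradient i = (229.06 − 226.11) / 483 = 2.95 / 483 = 0.006108
K = 0.0208 cm/s × 864 = 17.97 m/d
Darcy flux q = K·i = 17.97 × 0.006108 = 0.1098 m/d
Average linear velocity = 0.1098 / 0.35 = 0.3136 m/d
t = L / v = 4450 / 0.3136 = 14190 d
   = 14190 / 365 = 38.9 yr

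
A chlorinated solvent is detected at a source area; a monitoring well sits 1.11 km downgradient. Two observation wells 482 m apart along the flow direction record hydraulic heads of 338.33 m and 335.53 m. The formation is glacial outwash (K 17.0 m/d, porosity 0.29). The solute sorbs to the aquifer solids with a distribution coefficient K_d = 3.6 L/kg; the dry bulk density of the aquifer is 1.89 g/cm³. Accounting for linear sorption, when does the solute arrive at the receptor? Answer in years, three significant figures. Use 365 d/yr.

Hydraulic gradient i = (338.33 − 335.53) / 482 = 2.80 / 482 = 0.005809
Specific discharge q = 17.0 × 0.005809 = 0.09876 m/d
v_s = q/n_e = 0.09876/0.29 = 0.3405 m/d
Retardation R = 1 + ρ_b·K_d/n = 1 + 1.89×3.6/0.29 = 24.46
Contaminant velocity v_c = v/R = 0.3405/24.46 = 0.01392 m/d
L = 1.11 km = 1110 m
t = L/v_c = 1110/0.01392 = 79740 d
   = 79740/365 = 218 yr

218 years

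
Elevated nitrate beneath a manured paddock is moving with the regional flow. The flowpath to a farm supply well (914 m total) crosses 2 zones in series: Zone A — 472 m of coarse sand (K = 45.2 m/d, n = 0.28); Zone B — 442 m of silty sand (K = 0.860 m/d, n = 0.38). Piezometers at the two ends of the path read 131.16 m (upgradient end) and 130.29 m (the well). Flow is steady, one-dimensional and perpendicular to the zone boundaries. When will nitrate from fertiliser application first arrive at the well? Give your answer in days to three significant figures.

Total head drop ΔH = 131.16 − 130.29 = 0.87 m
Steady 1-D flow in series ⇒ the Darcy flux q is identical in every zone and the zone head losses add (resistances L/K in series).
Σ(L/K) = 472/45.2 + 442/0.860 = 10.44 + 514.0 = 524.4 d
q = ΔH / Σ(L/K) = 0.87 / 524.4 = 0.001659 m/d (same in every zone)
Zone A: v = q/n = 0.001659/0.28 = 0.005925 m/d → t_A = 472/0.005925 = 79660 d
Zone B: v = q/n = 0.001659/0.38 = 0.004366 m/d → t_B = 442/0.004366 = 101200 d
Total t = 79660 + 101200 = 180900 d

181000 days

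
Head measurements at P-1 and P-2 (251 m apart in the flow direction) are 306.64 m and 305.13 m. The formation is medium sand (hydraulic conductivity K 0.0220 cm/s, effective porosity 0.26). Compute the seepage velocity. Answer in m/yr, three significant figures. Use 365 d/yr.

Hydraulic gradient i = (306.64 − 305.13) / 251 = 1.51 / 251 = 0.006016
K = 0.0220 cm/s × 864 = 19.01 m/d
Specific discharge q = 19.01 × 0.006016 = 0.1144 m/d
Average linear velocity = 0.1144 / 0.26 = 0.4398 m/d
   = 0.4398 × 365 = 161 m/yr

161 m/yr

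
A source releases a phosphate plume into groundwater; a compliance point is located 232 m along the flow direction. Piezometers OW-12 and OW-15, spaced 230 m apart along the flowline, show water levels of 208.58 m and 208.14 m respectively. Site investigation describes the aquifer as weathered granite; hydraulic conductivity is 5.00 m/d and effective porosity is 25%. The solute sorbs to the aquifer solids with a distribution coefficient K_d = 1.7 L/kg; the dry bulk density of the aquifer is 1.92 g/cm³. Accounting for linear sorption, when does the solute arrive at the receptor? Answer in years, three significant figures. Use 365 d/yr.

234 years

Hydraulic gradient i = (208.58 − 208.14) / 230 = 0.44 / 230 = 0.001913
q = Ki = 5.00 × 0.001913 = 0.009565 m/d
v_s = q/n_e = 0.009565/0.25 = 0.03826 m/d
Retardation R = 1 + ρ_b·K_d/n = 1 + 1.92×1.7/0.25 = 14.06
Contaminant velocity v_c = v/R = 0.03826/14.06 = 0.002722 m/d
t = L/v_c = 232/0.002722 = 85230 d
   = 85230/365 = 234 yr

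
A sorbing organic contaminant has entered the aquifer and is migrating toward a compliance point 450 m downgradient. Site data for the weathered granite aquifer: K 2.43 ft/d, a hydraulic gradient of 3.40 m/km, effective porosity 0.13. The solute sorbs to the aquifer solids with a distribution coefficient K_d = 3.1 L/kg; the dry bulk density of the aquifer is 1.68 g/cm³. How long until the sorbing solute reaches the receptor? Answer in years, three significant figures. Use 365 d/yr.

2610 years

K = 2.43 ft/d × 0.3048 = 0.7407 m/d
Darcy flux q = K·i = 0.7407 × 0.0034 = 0.002518 m/d
v_s = q/n_e = 0.002518/0.13 = 0.01937 m/d
Retardation R = 1 + ρ_b·K_d/n = 1 + 1.68×3.1/0.13 = 41.06
Contaminant velocity v_c = v/R = 0.01937/41.06 = 4.718e-4 m/d
t = L/v_c = 450/4.718e-4 = 953900 d
   = 953900/365 = 2610 yr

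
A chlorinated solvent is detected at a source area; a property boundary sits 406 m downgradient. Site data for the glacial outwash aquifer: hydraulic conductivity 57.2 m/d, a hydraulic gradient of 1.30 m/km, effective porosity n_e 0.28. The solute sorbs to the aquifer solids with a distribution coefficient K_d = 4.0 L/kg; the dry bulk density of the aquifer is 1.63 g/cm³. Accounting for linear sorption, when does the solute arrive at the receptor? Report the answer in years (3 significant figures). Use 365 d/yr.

q = Ki = 57.2 × 0.0013 = 0.07436 m/d
v_s = q/n_e = 0.07436/0.28 = 0.2656 m/d
Retardation R = 1 + ρ_b·K_d/n = 1 + 1.63×4.0/0.28 = 24.29
Contaminant velocity v_c = v/R = 0.2656/24.29 = 0.01094 m/d
t = L/v_c = 406/0.01094 = 37130 d
   = 37130/365 = 102 yr

102 years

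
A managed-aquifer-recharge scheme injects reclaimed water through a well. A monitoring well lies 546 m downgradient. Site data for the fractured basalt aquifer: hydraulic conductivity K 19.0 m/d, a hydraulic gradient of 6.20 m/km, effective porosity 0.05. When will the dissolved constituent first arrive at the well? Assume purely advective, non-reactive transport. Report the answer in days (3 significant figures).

232 days

Darcy flux q = K·i = 19.0 × 0.0062 = 0.1178 m/d
v = Ki/n = 19.0·0.0062/0.05 = 2.356 m/d
t = L / v = 546 / 2.356 = 231.7 d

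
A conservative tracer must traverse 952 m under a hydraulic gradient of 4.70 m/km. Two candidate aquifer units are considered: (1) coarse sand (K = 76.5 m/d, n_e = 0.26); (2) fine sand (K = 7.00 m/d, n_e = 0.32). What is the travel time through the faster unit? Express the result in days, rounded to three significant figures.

688 days

Unit 1 (coarse sand): v = 76.5×0.0047/0.26 = 1.383 m/d, t = 952/1.383 = 688.4 d
Unit 2 (fine sand): v = 7.00×0.0047/0.32 = 0.1028 m/d, t = 952/0.1028 = 9260 d
Faster unit: t = 688 d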